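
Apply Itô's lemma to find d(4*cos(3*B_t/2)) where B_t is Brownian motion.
d(4*cos(3*B_t/2)) = (-9*cos(3*B_t/2)/2) dt + (-6*sin(3*B_t/2)) dB_t

Itô's formula for f(B_t) gives d f(B_t) = f'(B_t) dB_t + (1/2) f''(B_t) dt. Compute derivatives of f(x) = 4*cos(3*x/2):
  f'(x)  = -6*sin(3*x/2)
  f''(x) = -9*cos(3*x/2)
Substitute x = B_t and multiply the f'' term by 1/2:
  drift     = (1/2) * (-9*cos(3*x/2)) evaluated at B_t = -9*cos(3*B_t/2)/2
  diffusion = (-6*sin(3*x/2)) evaluated at B_t = -6*sin(3*B_t/2)
Therefore d(4*cos(3*B_t/2)) = (-9*cos(3*B_t/2)/2) dt + (-6*sin(3*B_t/2)) dB_t.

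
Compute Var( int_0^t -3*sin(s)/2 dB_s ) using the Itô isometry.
Var = 9*t/8 - 9*sin(2*t)/16

The Itô integral of a deterministic integrand f(s) has mean 0 because each increment f(s) * (B_{s+ds} - B_s) has mean 0. By the Itô isometry:
  Var( int_0^t f(s) dB_s ) = E[ (int_0^t f(s) dB_s)^2 ] = int_0^t f(s)^2 ds.
Here f(s) = -3*sin(s)/2, so f(s)^2 = 9*sin(s)^2/4. Integrate:
  int_0^t (9*sin(s)^2/4) ds = 9*t/8 - 9*sin(2*t)/16.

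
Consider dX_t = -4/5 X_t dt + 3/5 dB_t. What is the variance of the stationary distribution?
lim Var(X_t) = 9/40

The OU SDE dX = -theta X dt + sigma dB admits the integrating factor exp(theta t): d(exp(theta t) X_t) = sigma exp(theta t) dB_t. Integrating from 0 to t gives X_t = x_0 * exp(-theta t) + sigma * int_0^t exp(-theta (t-s)) dB_s for any initial x_0. The Itô integral has variance (by the Itô isometry) sigma^2 * int_0^t exp(-2 theta (t - s)) ds = sigma^2 * (1 - exp(-2 theta t)) / (2 theta), independent of x_0.
With theta = 4/5, sigma = 3/5:
  Var(X_t) = (3/5)^2 * (1 - exp(-2*4/5 t)) / (2 * 4/5) = 9/40 - 9*exp(-8*t/5)/40.
As t -> infinity, exp(-2*4/5 t) -> 0, so the stationary variance is sigma^2 / (2 theta) = 9/40.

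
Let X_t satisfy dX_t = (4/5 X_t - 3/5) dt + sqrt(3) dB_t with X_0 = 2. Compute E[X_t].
E[X_t] = 5*exp(4*t/5)/4 + 3/4

Taking expectations and using E[dB_t] = 0, the mean m(t) = E[X_t] satisfies the ODE m'(t) = a m(t) + b with m(0) = x_0. With a = 4/5, b = -3/5, x_0 = 2, the solution is
  m(t) = x_0 * exp(a t) + (b/a) * (exp(a t) - 1)
       = 2 * exp((4/5) t) + ((-3/5)/(4/5)) * (exp((4/5) t) - 1)
       = 5*exp(4*t/5)/4 + 3/4.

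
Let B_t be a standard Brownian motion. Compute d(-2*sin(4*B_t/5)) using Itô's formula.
d(-2*sin(4*B_t/5)) = (16*sin(4*B_t/5)/25) dt + (-8*cos(4*B_t/5)/5) dB_t

Itô's formula for f(B_t) gives d f(B_t) = f'(B_t) dB_t + (1/2) f''(B_t) dt. Compute derivatives of f(x) = -2*sin(4*x/5):
  f'(x)  = -8*cos(4*x/5)/5
  f''(x) = 32*sin(4*x/5)/25
Substitute x = B_t and multiply the f'' term by 1/2:
  drift     = (1/2) * (32*sin(4*x/5)/25) evaluated at B_t = 16*sin(4*B_t/5)/25
  diffusion = (-8*cos(4*x/5)/5) evaluated at B_t = -8*cos(4*B_t/5)/5
Therefore d(-2*sin(4*B_t/5)) = (16*sin(4*B_t/5)/25) dt + (-8*cos(4*B_t/5)/5) dB_t.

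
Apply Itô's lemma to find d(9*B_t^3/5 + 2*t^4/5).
d(9*B_t^3/5 + 2*t^4/5) = (27*B_t/5 + 8*t^3/5) dt + (27*B_t^2/5) dB_t

Itô's formula for f(t, x): d f(t, B_t) = (f_t + (1/2) f_xx) dt + f_x dB_t. Compute partials of f(t, x) = 2*t^4/5 + 9*x^3/5:
  f_t(t,x)  = 8*t^3/5
  f_x(t,x)  = 27*x^2/5
  f_xx(t,x) = 54*x/5
Assemble drift = f_t + (1/2) f_xx = 8*t^3/5 + 27*x/5 and diffusion = f_x = 27*x^2/5. Substituting x = B_t:
  d(9*B_t^3/5 + 2*t^4/5) = (27*B_t/5 + 8*t^3/5) dt + (27*B_t^2/5) dB_t.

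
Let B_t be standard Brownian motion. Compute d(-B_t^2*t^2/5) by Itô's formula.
d(-B_t^2*t^2/5) = (t*(-2*B_t^2 - t)/5) dt + (-2*B_t*t^2/5) dB_t

Itô's formula for f(t, x): d f(t, B_t) = (f_t + (1/2) f_xx) dt + f_x dB_t. Compute partials of f(t, x) = -t^2*x^2/5:
  f_t(t,x)  = -2*t*x^2/5
  f_x(t,x)  = -2*t^2*x/5
  f_xx(t,x) = -2*t^2/5
Assemble drift = f_t + (1/2) f_xx = t*(-t - 2*x^2)/5 and diffusion = f_x = -2*t^2*x/5. Substituting x = B_t:
  d(-B_t^2*t^2/5) = (t*(-2*B_t^2 - t)/5) dt + (-2*B_t*t^2/5) dB_t.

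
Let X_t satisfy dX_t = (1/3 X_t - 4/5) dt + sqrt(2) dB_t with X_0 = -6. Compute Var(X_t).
Var(X_t) = 3*exp(2*t/3) - 3

The variance V(t) = Var(X_t) satisfies V'(t) = 2 a V(t) + c^2 with V(0) = 0 (drift coefficient is linear in X, diffusion is constant). With a = 1/3, c = sqrt(2), the solution is
  V(t) = (c^2 / (2 a)) * (exp(2 a t) - 1)
       = (sqrt(2)^2 / (2*(1/3))) * (exp((2/3) t) - 1)
       = 3*exp(2*t/3) - 3.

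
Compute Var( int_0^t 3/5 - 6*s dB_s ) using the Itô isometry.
Var = 3*t*(100*t^2 - 30*t + 3)/25

The Itô integral of a deterministic integrand f(s) has mean 0 because each increment f(s) * (B_{s+ds} - B_s) has mean 0. By the Itô isometry:
  Var( int_0^t f(s) dB_s ) = E[ (int_0^t f(s) dB_s)^2 ] = int_0^t f(s)^2 ds.
Here f(s) = 3/5 - 6*s, so f(s)^2 = 9*(10*s - 1)^2/25. Integrate:
  int_0^t (9*(10*s - 1)^2/25) ds = 3*t*(100*t^2 - 30*t + 3)/25.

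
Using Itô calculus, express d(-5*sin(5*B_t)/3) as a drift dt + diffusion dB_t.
d(-5*sin(5*B_t)/3) = (125*sin(5*B_t)/6) dt + (-25*cos(5*B_t)/3) dB_t

Itô's formula for f(B_t) gives d f(B_t) = f'(B_t) dB_t + (1/2) f''(B_t) dt. Compute derivatives of f(x) = -5*sin(5*x)/3:
  f'(x)  = -25*cos(5*x)/3
  f''(x) = 125*sin(5*x)/3
Substitute x = B_t and multiply the f'' term by 1/2:
  drift     = (1/2) * (125*sin(5*x)/3) evaluated at B_t = 125*sin(5*B_t)/6
  diffusion = (-25*cos(5*x)/3) evaluated at B_t = -25*cos(5*B_t)/3
Therefore d(-5*sin(5*B_t)/3) = (125*sin(5*B_t)/6) dt + (-25*cos(5*B_t)/3) dB_t.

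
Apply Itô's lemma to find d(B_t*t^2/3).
d(B_t*t^2/3) = (2*B_t*t/3) dt + (t^2/3) dB_t

Itô's formula for f(t, x): d f(t, B_t) = (f_t + (1/2) f_xx) dt + f_x dB_t. Compute partials of f(t, x) = t^2*x/3:
  f_t(t,x)  = 2*t*x/3
  f_x(t,x)  = t^2/3
  f_xx(t,x) = 0
Assemble drift = f_t + (1/2) f_xx = 2*t*x/3 and diffusion = f_x = t^2/3. Substituting x = B_t:
  d(B_t*t^2/3) = (2*B_t*t/3) dt + (t^2/3) dB_t.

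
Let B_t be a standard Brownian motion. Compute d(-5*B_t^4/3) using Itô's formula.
d(-5*B_t^4/3) = (-10*B_t^2) dt + (-20*B_t^3/3) dB_t

Itô's formula for f(B_t) gives d f(B_t) = f'(B_t) dB_t + (1/2) f''(B_t) dt. Compute derivatives of f(x) = -5*x^4/3:
  f'(x)  = -20*x^3/3
  f''(x) = -20*x^2
Substitute x = B_t and multiply the f'' term by 1/2:
  drift     = (1/2) * (-20*x^2) evaluated at B_t = -10*B_t^2
  diffusion = (-20*x^3/3) evaluated at B_t = -20*B_t^3/3
Therefore d(-5*B_t^4/3) = (-10*B_t^2) dt + (-20*B_t^3/3) dB_t.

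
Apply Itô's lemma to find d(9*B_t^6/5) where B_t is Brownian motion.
d(9*B_t^6/5) = (27*B_t^4) dt + (54*B_t^5/5) dB_t

Itô's formula for f(B_t) gives d f(B_t) = f'(B_t) dB_t + (1/2) f''(B_t) dt. Compute derivatives of f(x) = 9*x^6/5:
  f'(x)  = 54*x^5/5
  f''(x) = 54*x^4
Substitute x = B_t and multiply the f'' term by 1/2:
  drift     = (1/2) * (54*x^4) evaluated at B_t = 27*B_t^4
  diffusion = (54*x^5/5) evaluated at B_t = 54*B_t^5/5
Therefore d(9*B_t^6/5) = (27*B_t^4) dt + (54*B_t^5/5) dB_t.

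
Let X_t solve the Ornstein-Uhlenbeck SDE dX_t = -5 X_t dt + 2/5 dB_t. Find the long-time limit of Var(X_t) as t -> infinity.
lim Var(X_t) = 2/125

The OU SDE dX = -theta X dt + sigma dB admits the integrating factor exp(theta t): d(exp(theta t) X_t) = sigma exp(theta t) dB_t. Integrating from 0 to t gives X_t = x_0 * exp(-theta t) + sigma * int_0^t exp(-theta (t-s)) dB_s for any initial x_0. The Itô integral has variance (by the Itô isometry) sigma^2 * int_0^t exp(-2 theta (t - s)) ds = sigma^2 * (1 - exp(-2 theta t)) / (2 theta), independent of x_0.
With theta = 5, sigma = 2/5:
  Var(X_t) = (2/5)^2 * (1 - exp(-2*5 t)) / (2 * 5) = 2/125 - 2*exp(-10*t)/125.
As t -> infinity, exp(-2*5 t) -> 0, so the stationary variance is sigma^2 / (2 theta) = 2/125.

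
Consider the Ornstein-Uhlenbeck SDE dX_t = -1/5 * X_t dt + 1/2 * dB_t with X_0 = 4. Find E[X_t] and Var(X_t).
E[X_t] = 4*exp(-t/5); Var(X_t) = 5/8 - 5*exp(-2*t/5)/8

The OU SDE dX = -theta X dt + sigma dB admits the integrating factor exp(theta t): d(exp(theta t) X_t) = sigma exp(theta t) dB_t. Integrating from 0 to t:
  X_t = x_0 * exp(-theta t) + sigma * int_0^t exp(-theta (t-s)) dB_s.
The Itô integral has mean 0 and (by the Itô isometry) variance sigma^2 * int_0^t exp(-2 theta (t - s)) ds = sigma^2 * (1 - exp(-2 theta t)) / (2 theta).
With theta = 1/5, sigma = 1/2, x_0 = 4:
  E[X_t] = 4 * exp(-1/5 t) = 4*exp(-t/5)
  Var(X_t) = (1/2)^2 * (1 - exp(-2*1/5 t)) / (2 * 1/5) = 5/8 - 5*exp(-2*t/5)/8.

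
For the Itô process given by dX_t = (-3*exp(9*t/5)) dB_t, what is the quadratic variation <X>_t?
<X>_t = 5*exp(18*t/5)/2 - 5/2

For an Itô process dX_t = a(t) dt + b(t) dB_t, the quadratic variation is <X>_t = int_0^t b(s)^2 ds (the drift term does not contribute). Here b(s) = -3*exp(9*s/5), so
  b(s)^2 = 9*exp(18*s/5).
Integrating from 0 to t:
  <X>_t = int_0^t (9*exp(18*s/5)) ds = 5*exp(18*t/5)/2 - 5/2.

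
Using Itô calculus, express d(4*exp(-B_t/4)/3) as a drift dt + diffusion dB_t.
d(4*exp(-B_t/4)/3) = (exp(-B_t/4)/24) dt + (-exp(-B_t/4)/3) dB_t

Itô's formula for f(B_t) gives d f(B_t) = f'(B_t) dB_t + (1/2) f''(B_t) dt. Compute derivatives of f(x) = 4*exp(-x/4)/3:
  f'(x)  = -exp(-x/4)/3
  f''(x) = exp(-x/4)/12
Substitute x = B_t and multiply the f'' term by 1/2:
  drift     = (1/2) * (exp(-x/4)/12) evaluated at B_t = exp(-B_t/4)/24
  diffusion = (-exp(-x/4)/3) evaluated at B_t = -exp(-B_t/4)/3
Therefore d(4*exp(-B_t/4)/3) = (exp(-B_t/4)/24) dt + (-exp(-B_t/4)/3) dB_t.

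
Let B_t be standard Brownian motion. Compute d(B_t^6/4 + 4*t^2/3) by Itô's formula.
d(B_t^6/4 + 4*t^2/3) = (15*B_t^4/4 + 8*t/3) dt + (3*B_t^5/2) dB_t

Itô's formula for f(t, x): d f(t, B_t) = (f_t + (1/2) f_xx) dt + f_x dB_t. Compute partials of f(t, x) = 4*t^2/3 + x^6/4:
  f_t(t,x)  = 8*t/3
  f_x(t,x)  = 3*x^5/2
  f_xx(t,x) = 15*x^4/2
Assemble drift = f_t + (1/2) f_xx = 8*t/3 + 15*x^4/4 and diffusion = f_x = 3*x^5/2. Substituting x = B_t:
  d(B_t^6/4 + 4*t^2/3) = (15*B_t^4/4 + 8*t/3) dt + (3*B_t^5/2) dB_t.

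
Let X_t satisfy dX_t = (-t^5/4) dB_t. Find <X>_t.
<X>_t = t^11/176

For an Itô process dX_t = a(t) dt + b(t) dB_t, the quadratic variation is <X>_t = int_0^t b(s)^2 ds (the drift term does not contribute). Here b(s) = -s^5/4, so
  b(s)^2 = s^10/16.
Integrating from 0 to t:
  <X>_t = int_0^t (s^10/16) ds = t^11/176.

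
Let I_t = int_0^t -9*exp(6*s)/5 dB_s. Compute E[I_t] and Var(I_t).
E[I_t] = 0; Var(I_t) = 27*exp(12*t)/100 - 27/100

The Itô integral of a deterministic integrand f(s) has mean 0 because each increment f(s) * (B_{s+ds} - B_s) has mean 0. By the Itô isometry:
  Var( int_0^t f(s) dB_s ) = E[ (int_0^t f(s) dB_s)^2 ] = int_0^t f(s)^2 ds.
Here f(s) = -9*exp(6*s)/5, so f(s)^2 = 81*exp(12*s)/25. Integrate:
  int_0^t (81*exp(12*s)/25) ds = 27*exp(12*t)/100 - 27/100.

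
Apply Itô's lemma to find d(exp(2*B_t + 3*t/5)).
d(exp(2*B_t + 3*t/5)) = (13*exp(2*B_t + 3*t/5)/5) dt + (2*exp(2*B_t + 3*t/5)) dB_t

Itô's formula for f(t, x): d f(t, B_t) = (f_t + (1/2) f_xx) dt + f_x dB_t. Compute partials of f(t, x) = exp(3*t/5 + 2*x):
  f_t(t,x)  = 3*exp(3*t/5 + 2*x)/5
  f_x(t,x)  = 2*exp(3*t/5 + 2*x)
  f_xx(t,x) = 4*exp(3*t/5 + 2*x)
Assemble drift = f_t + (1/2) f_xx = 13*exp(3*t/5 + 2*x)/5 and diffusion = f_x = 2*exp(3*t/5 + 2*x). Substituting x = B_t:
  d(exp(2*B_t + 3*t/5)) = (13*exp(2*B_t + 3*t/5)/5) dt + (2*exp(2*B_t + 3*t/5)) dB_t.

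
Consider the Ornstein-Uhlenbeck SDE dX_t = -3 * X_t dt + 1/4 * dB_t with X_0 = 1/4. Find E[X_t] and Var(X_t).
E[X_t] = exp(-3*t)/4; Var(X_t) = 1/96 - exp(-6*t)/96

The OU SDE dX = -theta X dt + sigma dB admits the integrating factor exp(theta t): d(exp(theta t) X_t) = sigma exp(theta t) dB_t. Integrating from 0 to t:
  X_t = x_0 * exp(-theta t) + sigma * int_0^t exp(-theta (t-s)) dB_s.
The Itô integral has mean 0 and (by the Itô isometry) variance sigma^2 * int_0^t exp(-2 theta (t - s)) ds = sigma^2 * (1 - exp(-2 theta t)) / (2 theta).
With theta = 3, sigma = 1/4, x_0 = 1/4:
  E[X_t] = 1/4 * exp(-3 t) = exp(-3*t)/4
  Var(X_t) = (1/4)^2 * (1 - exp(-2*3 t)) / (2 * 3) = 1/96 - exp(-6*t)/96.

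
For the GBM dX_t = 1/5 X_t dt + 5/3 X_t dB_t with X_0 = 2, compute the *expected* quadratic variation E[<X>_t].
E[<X>_t] = 500*exp(143*t/45)/143 - 500/143

<X>_t = int_0^t ((5/3) * X_s)^2 ds. Taking expectation inside the integral: E[<X>_t] = (5/3)^2 * int_0^t E[X_s^2] ds. For GBM, E[X_s^2] = x_0^2 * exp((2 mu + sigma^2) s). Integrating:
  E[<X>_t] = (5/3)^2 * 2^2 * (exp((2*(1/5) + (5/3)^2) t) - 1) / (2*(1/5) + (5/3)^2)
           = (5/3)^2 * 2^2 * (exp((143/45) t) - 1) / (143/45) = 500*exp(143*t/45)/143 - 500/143.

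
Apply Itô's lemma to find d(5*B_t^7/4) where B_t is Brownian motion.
d(5*B_t^7/4) = (105*B_t^5/4) dt + (35*B_t^6/4) dB_t

Itô's formula for f(B_t) gives d f(B_t) = f'(B_t) dB_t + (1/2) f''(B_t) dt. Compute derivatives of f(x) = 5*x^7/4:
  f'(x)  = 35*x^6/4
  f''(x) = 105*x^5/2
Substitute x = B_t and multiply the f'' term by 1/2:
  drift     = (1/2) * (105*x^5/2) evaluated at B_t = 105*B_t^5/4
  diffusion = (35*x^6/4) evaluated at B_t = 35*B_t^6/4
Therefore d(5*B_t^7/4) = (105*B_t^5/4) dt + (35*B_t^6/4) dB_t.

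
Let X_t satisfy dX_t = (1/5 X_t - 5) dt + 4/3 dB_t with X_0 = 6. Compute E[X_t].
E[X_t] = 25 - 19*exp(t/5)

Taking expectations and using E[dB_t] = 0, the mean m(t) = E[X_t] satisfies the ODE m'(t) = a m(t) + b with m(0) = x_0. With a = 1/5, b = -5, x_0 = 6, the solution is
  m(t) = x_0 * exp(a t) + (b/a) * (exp(a t) - 1)
       = 6 * exp((1/5) t) + ((-5)/(1/5)) * (exp((1/5) t) - 1)
       = 25 - 19*exp(t/5).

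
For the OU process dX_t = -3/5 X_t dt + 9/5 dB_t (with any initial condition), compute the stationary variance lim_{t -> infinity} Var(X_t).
lim Var(X_t) = 27/10

The OU SDE dX = -theta X dt + sigma dB admits the integrating factor exp(theta t): d(exp(theta t) X_t) = sigma exp(theta t) dB_t. Integrating from 0 to t gives X_t = x_0 * exp(-theta t) + sigma * int_0^t exp(-theta (t-s)) dB_s for any initial x_0. The Itô integral has variance (by the Itô isometry) sigma^2 * int_0^t exp(-2 theta (t - s)) ds = sigma^2 * (1 - exp(-2 theta t)) / (2 theta), independent of x_0.
With theta = 3/5, sigma = 9/5:
  Var(X_t) = (9/5)^2 * (1 - exp(-2*3/5 t)) / (2 * 3/5) = 27/10 - 27*exp(-6*t/5)/10.
As t -> infinity, exp(-2*3/5 t) -> 0, so the stationary variance is sigma^2 / (2 theta) = 27/10.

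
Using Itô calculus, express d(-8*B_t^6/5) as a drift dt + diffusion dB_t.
d(-8*B_t^6/5) = (-24*B_t^4) dt + (-48*B_t^5/5) dB_t

Itô's formula for f(B_t) gives d f(B_t) = f'(B_t) dB_t + (1/2) f''(B_t) dt. Compute derivatives of f(x) = -8*x^6/5:
  f'(x)  = -48*x^5/5
  f''(x) = -48*x^4
Substitute x = B_t and multiply the f'' term by 1/2:
  drift     = (1/2) * (-48*x^4) evaluated at B_t = -24*B_t^4
  diffusion = (-48*x^5/5) evaluated at B_t = -48*B_t^5/5
Therefore d(-8*B_t^6/5) = (-24*B_t^4) dt + (-48*B_t^5/5) dB_t.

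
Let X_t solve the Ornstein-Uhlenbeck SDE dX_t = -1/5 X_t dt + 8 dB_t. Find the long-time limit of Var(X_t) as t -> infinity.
lim Var(X_t) = 160

The OU SDE dX = -theta X dt + sigma dB admits the integrating factor exp(theta t): d(exp(theta t) X_t) = sigma exp(theta t) dB_t. Integrating from 0 to t gives X_t = x_0 * exp(-theta t) + sigma * int_0^t exp(-theta (t-s)) dB_s for any initial x_0. The Itô integral has variance (by the Itô isometry) sigma^2 * int_0^t exp(-2 theta (t - s)) ds = sigma^2 * (1 - exp(-2 theta t)) / (2 theta), independent of x_0.
With theta = 1/5, sigma = 8:
  Var(X_t) = (8)^2 * (1 - exp(-2*1/5 t)) / (2 * 1/5) = 160 - 160*exp(-2*t/5).
As t -> infinity, exp(-2*1/5 t) -> 0, so the stationary variance is sigma^2 / (2 theta) = 160.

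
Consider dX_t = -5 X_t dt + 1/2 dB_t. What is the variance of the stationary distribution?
lim Var(X_t) = 1/40

The OU SDE dX = -theta X dt + sigma dB admits the integrating factor exp(theta t): d(exp(theta t) X_t) = sigma exp(theta t) dB_t. Integrating from 0 to t gives X_t = x_0 * exp(-theta t) + sigma * int_0^t exp(-theta (t-s)) dB_s for any initial x_0. The Itô integral has variance (by the Itô isometry) sigma^2 * int_0^t exp(-2 theta (t - s)) ds = sigma^2 * (1 - exp(-2 theta t)) / (2 theta), independent of x_0.
With theta = 5, sigma = 1/2:
  Var(X_t) = (1/2)^2 * (1 - exp(-2*5 t)) / (2 * 5) = 1/40 - exp(-10*t)/40.
As t -> infinity, exp(-2*5 t) -> 0, so the stationary variance is sigma^2 / (2 theta) = 1/40.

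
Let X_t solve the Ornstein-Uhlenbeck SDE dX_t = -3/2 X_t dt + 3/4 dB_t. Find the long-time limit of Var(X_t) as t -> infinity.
lim Var(X_t) = 3/16

The OU SDE dX = -theta X dt + sigma dB admits the integrating factor exp(theta t): d(exp(theta t) X_t) = sigma exp(theta t) dB_t. Integrating from 0 to t gives X_t = x_0 * exp(-theta t) + sigma * int_0^t exp(-theta (t-s)) dB_s for any initial x_0. The Itô integral has variance (by the Itô isometry) sigma^2 * int_0^t exp(-2 theta (t - s)) ds = sigma^2 * (1 - exp(-2 theta t)) / (2 theta), independent of x_0.
With theta = 3/2, sigma = 3/4:
  Var(X_t) = (3/4)^2 * (1 - exp(-2*3/2 t)) / (2 * 3/2) = 3/16 - 3*exp(-3*t)/16.
As t -> infinity, exp(-2*3/2 t) -> 0, so the stationary variance is sigma^2 / (2 theta) = 3/16.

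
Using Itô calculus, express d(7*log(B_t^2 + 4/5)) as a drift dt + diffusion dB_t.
d(7*log(B_t^2 + 4/5)) = (35*(4 - 5*B_t^2)/(5*B_t^2 + 4)^2) dt + (70*B_t/(5*B_t^2 + 4)) dB_t

Itô's formula for f(B_t) gives d f(B_t) = f'(B_t) dB_t + (1/2) f''(B_t) dt. Compute derivatives of f(x) = 7*log(x^2 + 4/5):
  f'(x)  = 70*x/(5*x^2 + 4)
  f''(x) = 70*(4 - 5*x^2)/(5*x^2 + 4)^2
Substitute x = B_t and multiply the f'' term by 1/2:
  drift     = (1/2) * (70*(4 - 5*x^2)/(5*x^2 + 4)^2) evaluated at B_t = 35*(4 - 5*B_t^2)/(5*B_t^2 + 4)^2
  diffusion = (70*x/(5*x^2 + 4)) evaluated at B_t = 70*B_t/(5*B_t^2 + 4)
Therefore d(7*log(B_t^2 + 4/5)) = (35*(4 - 5*B_t^2)/(5*B_t^2 + 4)^2) dt + (70*B_t/(5*B_t^2 + 4)) dB_t.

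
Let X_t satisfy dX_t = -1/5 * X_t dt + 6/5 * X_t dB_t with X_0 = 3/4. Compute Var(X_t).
Var(X_t) = (9*exp(36*t/25) - 9)*exp(-2*t/5)/16

For GBM dX = mu X dt + sigma X dB with X_0 = x_0, apply Itô to Y = log X: dY = (mu - sigma^2/2) dt + sigma dB, so Y_t = log(x_0) + (mu - sigma^2/2) t + sigma B_t and hence X_t = x_0 * exp((mu - sigma^2/2) t + sigma B_t).
With mu = -1/5, sigma = 6/5, x_0 = 3/4, this gives:
  X_t = 3/4 * exp((-23/25) * t + (6/5) * B_t).
Since sigma*B_t ~ Normal(0, sigma^2 t), E[exp(sigma*B_t)] = exp(sigma^2 t / 2); so E[X_t] = x_0 * exp((mu - sigma^2/2) t) * exp(sigma^2 t / 2) = x_0 * exp(mu t) = 3*exp(-t/5)/4.
Var(X_t) = E[X_t^2] - (E[X_t])^2 = x_0^2 * exp(2 mu t) * (exp(sigma^2 t) - 1) = (9*exp(36*t/25) - 9)*exp(-2*t/5)/16.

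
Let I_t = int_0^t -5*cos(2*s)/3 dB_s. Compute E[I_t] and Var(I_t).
E[I_t] = 0; Var(I_t) = 25*t/18 + 25*sin(4*t)/72

The Itô integral of a deterministic integrand f(s) has mean 0 because each increment f(s) * (B_{s+ds} - B_s) has mean 0. By the Itô isometry:
  Var( int_0^t f(s) dB_s ) = E[ (int_0^t f(s) dB_s)^2 ] = int_0^t f(s)^2 ds.
Here f(s) = -5*cos(2*s)/3, so f(s)^2 = 25*cos(2*s)^2/9. Integrate:
  int_0^t (25*cos(2*s)^2/9) ds = 25*t/18 + 25*sin(4*t)/72.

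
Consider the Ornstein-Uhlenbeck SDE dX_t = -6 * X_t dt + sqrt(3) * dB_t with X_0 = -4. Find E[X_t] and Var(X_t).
E[X_t] = -4*exp(-6*t); Var(X_t) = 1/4 - exp(-12*t)/4

The OU SDE dX = -theta X dt + sigma dB admits the integrating factor exp(theta t): d(exp(theta t) X_t) = sigma exp(theta t) dB_t. Integrating from 0 to t:
  X_t = x_0 * exp(-theta t) + sigma * int_0^t exp(-theta (t-s)) dB_s.
The Itô integral has mean 0 and (by the Itô isometry) variance sigma^2 * int_0^t exp(-2 theta (t - s)) ds = sigma^2 * (1 - exp(-2 theta t)) / (2 theta).
With theta = 6, sigma = sqrt(3), x_0 = -4:
  E[X_t] = -4 * exp(-6 t) = -4*exp(-6*t)
  Var(X_t) = (sqrt(3))^2 * (1 - exp(-2*6 t)) / (2 * 6) = 1/4 - exp(-12*t)/4.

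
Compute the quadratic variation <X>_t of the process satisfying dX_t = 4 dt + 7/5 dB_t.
<X>_t = 49*t/25

For an Itô process dX_t = a(t) dt + b(t) dB_t, the quadratic variation is <X>_t = int_0^t b(s)^2 ds (the drift term does not contribute). Here b(s) = 7/5, so
  b(s)^2 = 49/25.
Integrating from 0 to t:
  <X>_t = int_0^t (49/25) ds = 49*t/25.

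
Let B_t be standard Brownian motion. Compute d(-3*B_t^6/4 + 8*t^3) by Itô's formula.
d(-3*B_t^6/4 + 8*t^3) = (-45*B_t^4/4 + 24*t^2) dt + (-9*B_t^5/2) dB_t

Itô's formula for f(t, x): d f(t, B_t) = (f_t + (1/2) f_xx) dt + f_x dB_t. Compute partials of f(t, x) = 8*t^3 - 3*x^6/4:
  f_t(t,x)  = 24*t^2
  f_x(t,x)  = -9*x^5/2
  f_xx(t,x) = -45*x^4/2
Assemble drift = f_t + (1/2) f_xx = 24*t^2 - 45*x^4/4 and diffusion = f_x = -9*x^5/2. Substituting x = B_t:
  d(-3*B_t^6/4 + 8*t^3) = (-45*B_t^4/4 + 24*t^2) dt + (-9*B_t^5/2) dB_t.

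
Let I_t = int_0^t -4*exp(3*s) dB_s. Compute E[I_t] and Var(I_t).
E[I_t] = 0; Var(I_t) = 8*exp(6*t)/3 - 8/3

The Itô integral of a deterministic integrand f(s) has mean 0 because each increment f(s) * (B_{s+ds} - B_s) has mean 0. By the Itô isometry:
  Var( int_0^t f(s) dB_s ) = E[ (int_0^t f(s) dB_s)^2 ] = int_0^t f(s)^2 ds.
Here f(s) = -4*exp(3*s), so f(s)^2 = 16*exp(6*s). Integrate:
  int_0^t (16*exp(6*s)) ds = 8*exp(6*t)/3 - 8/3.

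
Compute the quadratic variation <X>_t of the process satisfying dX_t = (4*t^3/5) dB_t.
<X>_t = 16*t^7/175

For an Itô process dX_t = a(t) dt + b(t) dB_t, the quadratic variation is <X>_t = int_0^t b(s)^2 ds (the drift term does not contribute). Here b(s) = 4*s^3/5, so
  b(s)^2 = 16*s^6/25.
Integrating from 0 to t:
  <X>_t = int_0^t (16*s^6/25) ds = 16*t^7/175.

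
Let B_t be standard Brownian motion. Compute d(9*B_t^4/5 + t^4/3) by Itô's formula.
d(9*B_t^4/5 + t^4/3) = (54*B_t^2/5 + 4*t^3/3) dt + (36*B_t^3/5) dB_t

Itô's formula for f(t, x): d f(t, B_t) = (f_t + (1/2) f_xx) dt + f_x dB_t. Compute partials of f(t, x) = t^4/3 + 9*x^4/5:
  f_t(t,x)  = 4*t^3/3
  f_x(t,x)  = 36*x^3/5
  f_xx(t,x) = 108*x^2/5
Assemble drift = f_t + (1/2) f_xx = 4*t^3/3 + 54*x^2/5 and diffusion = f_x = 36*x^3/5. Substituting x = B_t:
  d(9*B_t^4/5 + t^4/3) = (54*B_t^2/5 + 4*t^3/3) dt + (36*B_t^3/5) dB_t.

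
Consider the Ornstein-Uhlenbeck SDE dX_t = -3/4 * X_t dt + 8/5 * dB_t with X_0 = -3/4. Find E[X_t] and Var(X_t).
E[X_t] = -3*exp(-3*t/4)/4; Var(X_t) = 128/75 - 128*exp(-3*t/2)/75

The OU SDE dX = -theta X dt + sigma dB admits the integrating factor exp(theta t): d(exp(theta t) X_t) = sigma exp(theta t) dB_t. Integrating from 0 to t:
  X_t = x_0 * exp(-theta t) + sigma * int_0^t exp(-theta (t-s)) dB_s.
The Itô integral has mean 0 and (by the Itô isometry) variance sigma^2 * int_0^t exp(-2 theta (t - s)) ds = sigma^2 * (1 - exp(-2 theta t)) / (2 theta).
With theta = 3/4, sigma = 8/5, x_0 = -3/4:
  E[X_t] = -3/4 * exp(-3/4 t) = -3*exp(-3*t/4)/4
  Var(X_t) = (8/5)^2 * (1 - exp(-2*3/4 t)) / (2 * 3/4) = 128/75 - 128*exp(-3*t/2)/75.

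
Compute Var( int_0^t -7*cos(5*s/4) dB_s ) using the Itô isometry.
Var = 49*t/2 + 49*sin(5*t/2)/5

The Itô integral of a deterministic integrand f(s) has mean 0 because each increment f(s) * (B_{s+ds} - B_s) has mean 0. By the Itô isometry:
  Var( int_0^t f(s) dB_s ) = E[ (int_0^t f(s) dB_s)^2 ] = int_0^t f(s)^2 ds.
Here f(s) = -7*cos(5*s/4), so f(s)^2 = 49*cos(5*s/4)^2. Integrate:
  int_0^t (49*cos(5*s/4)^2) ds = 49*t/2 + 49*sin(5*t/2)/5.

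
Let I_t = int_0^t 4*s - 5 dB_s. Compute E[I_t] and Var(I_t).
E[I_t] = 0; Var(I_t) = t*(16*t^2 - 60*t + 75)/3

The Itô integral of a deterministic integrand f(s) has mean 0 because each increment f(s) * (B_{s+ds} - B_s) has mean 0. By the Itô isometry:
  Var( int_0^t f(s) dB_s ) = E[ (int_0^t f(s) dB_s)^2 ] = int_0^t f(s)^2 ds.
Here f(s) = 4*s - 5, so f(s)^2 = (4*s - 5)^2. Integrate:
  int_0^t ((4*s - 5)^2) ds = t*(16*t^2 - 60*t + 75)/3.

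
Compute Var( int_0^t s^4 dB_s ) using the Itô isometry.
Var = t^9/9

The Itô integral of a deterministic integrand f(s) has mean 0 because each increment f(s) * (B_{s+ds} - B_s) has mean 0. By the Itô isometry:
  Var( int_0^t f(s) dB_s ) = E[ (int_0^t f(s) dB_s)^2 ] = int_0^t f(s)^2 ds.
Here f(s) = s^4, so f(s)^2 = s^8. Integrate:
  int_0^t (s^8) ds = t^9/9.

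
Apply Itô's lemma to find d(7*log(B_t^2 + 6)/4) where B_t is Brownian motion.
d(7*log(B_t^2 + 6)/4) = (7*(6 - B_t^2)/(4*(B_t^2 + 6)^2)) dt + (7*B_t/(2*(B_t^2 + 6))) dB_t

Itô's formula for f(B_t) gives d f(B_t) = f'(B_t) dB_t + (1/2) f''(B_t) dt. Compute derivatives of f(x) = 7*log(x^2 + 6)/4:
  f'(x)  = 7*x/(2*(x^2 + 6))
  f''(x) = 7*(6 - x^2)/(2*(x^2 + 6)^2)
Substitute x = B_t and multiply the f'' term by 1/2:
  drift     = (1/2) * (7*(6 - x^2)/(2*(x^2 + 6)^2)) evaluated at B_t = 7*(6 - B_t^2)/(4*(B_t^2 + 6)^2)
  diffusion = (7*x/(2*(x^2 + 6))) evaluated at B_t = 7*B_t/(2*(B_t^2 + 6))
Therefore d(7*log(B_t^2 + 6)/4) = (7*(6 - B_t^2)/(4*(B_t^2 + 6)^2)) dt + (7*B_t/(2*(B_t^2 + 6))) dB_t.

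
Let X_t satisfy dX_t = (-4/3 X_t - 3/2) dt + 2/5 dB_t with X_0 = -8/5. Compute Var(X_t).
Var(X_t) = 3/50 - 3*exp(-8*t/3)/50

The variance V(t) = Var(X_t) satisfies V'(t) = 2 a V(t) + c^2 with V(0) = 0 (drift coefficient is linear in X, diffusion is constant). With a = -4/3, c = 2/5, the solution is
  V(t) = (c^2 / (2 a)) * (exp(2 a t) - 1)
       = ((2/5)^2 / (2*(-4/3))) * (exp((-8/3) t) - 1)
       = 3/50 - 3*exp(-8*t/3)/50.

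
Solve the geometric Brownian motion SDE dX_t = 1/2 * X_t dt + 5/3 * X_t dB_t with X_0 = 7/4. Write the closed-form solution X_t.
X_t = 7/4 * exp((-8/9) * t + (5/3) * B_t)

For GBM dX = mu X dt + sigma X dB with X_0 = x_0, apply Itô to Y = log X: dY = (mu - sigma^2/2) dt + sigma dB, so Y_t = log(x_0) + (mu - sigma^2/2) t + sigma B_t and hence X_t = x_0 * exp((mu - sigma^2/2) t + sigma B_t).
With mu = 1/2, sigma = 5/3, x_0 = 7/4, this gives:
  X_t = 7/4 * exp((-8/9) * t + (5/3) * B_t).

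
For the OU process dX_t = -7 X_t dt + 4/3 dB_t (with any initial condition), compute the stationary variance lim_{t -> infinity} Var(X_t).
lim Var(X_t) = 8/63

The OU SDE dX = -theta X dt + sigma dB admits the integrating factor exp(theta t): d(exp(theta t) X_t) = sigma exp(theta t) dB_t. Integrating from 0 to t gives X_t = x_0 * exp(-theta t) + sigma * int_0^t exp(-theta (t-s)) dB_s for any initial x_0. The Itô integral has variance (by the Itô isometry) sigma^2 * int_0^t exp(-2 theta (t - s)) ds = sigma^2 * (1 - exp(-2 theta t)) / (2 theta), independent of x_0.
With theta = 7, sigma = 4/3:
  Var(X_t) = (4/3)^2 * (1 - exp(-2*7 t)) / (2 * 7) = 8/63 - 8*exp(-14*t)/63.
As t -> infinity, exp(-2*7 t) -> 0, so the stationary variance is sigma^2 / (2 theta) = 8/63.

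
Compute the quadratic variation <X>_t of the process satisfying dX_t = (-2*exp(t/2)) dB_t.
<X>_t = 4*exp(t) - 4

For an Itô process dX_t = a(t) dt + b(t) dB_t, the quadratic variation is <X>_t = int_0^t b(s)^2 ds (the drift term does not contribute). Here b(s) = -2*exp(s/2), so
  b(s)^2 = 4*exp(s).
Integrating from 0 to t:
  <X>_t = int_0^t (4*exp(s)) ds = 4*exp(t) - 4.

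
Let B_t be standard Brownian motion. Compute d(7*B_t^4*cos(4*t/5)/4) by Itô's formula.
d(7*B_t^4*cos(4*t/5)/4) = (7*B_t^2*(-2*B_t^2*sin(4*t/5) + 15*cos(4*t/5))/10) dt + (7*B_t^3*cos(4*t/5)) dB_t

Itô's formula for f(t, x): d f(t, B_t) = (f_t + (1/2) f_xx) dt + f_x dB_t. Compute partials of f(t, x) = 7*x^4*cos(4*t/5)/4:
  f_t(t,x)  = -7*x^4*sin(4*t/5)/5
  f_x(t,x)  = 7*x^3*cos(4*t/5)
  f_xx(t,x) = 21*x^2*cos(4*t/5)
Assemble drift = f_t + (1/2) f_xx = 7*x^2*(-2*x^2*sin(4*t/5) + 15*cos(4*t/5))/10 and diffusion = f_x = 7*x^3*cos(4*t/5). Substituting x = B_t:
  d(7*B_t^4*cos(4*t/5)/4) = (7*B_t^2*(-2*B_t^2*sin(4*t/5) + 15*cos(4*t/5))/10) dt + (7*B_t^3*cos(4*t/5)) dB_t.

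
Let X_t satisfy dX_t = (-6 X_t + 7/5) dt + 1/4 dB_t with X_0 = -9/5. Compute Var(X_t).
Var(X_t) = 1/192 - exp(-12*t)/192

The variance V(t) = Var(X_t) satisfies V'(t) = 2 a V(t) + c^2 with V(0) = 0 (drift coefficient is linear in X, diffusion is constant). With a = -6, c = 1/4, the solution is
  V(t) = (c^2 / (2 a)) * (exp(2 a t) - 1)
       = ((1/4)^2 / (2*(-6))) * (exp((-12) t) - 1)
       = 1/192 - exp(-12*t)/192.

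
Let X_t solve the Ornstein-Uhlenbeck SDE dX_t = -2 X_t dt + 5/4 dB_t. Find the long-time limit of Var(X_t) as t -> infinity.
lim Var(X_t) = 25/64

The OU SDE dX = -theta X dt + sigma dB admits the integrating factor exp(theta t): d(exp(theta t) X_t) = sigma exp(theta t) dB_t. Integrating from 0 to t gives X_t = x_0 * exp(-theta t) + sigma * int_0^t exp(-theta (t-s)) dB_s for any initial x_0. The Itô integral has variance (by the Itô isometry) sigma^2 * int_0^t exp(-2 theta (t - s)) ds = sigma^2 * (1 - exp(-2 theta t)) / (2 theta), independent of x_0.
With theta = 2, sigma = 5/4:
  Var(X_t) = (5/4)^2 * (1 - exp(-2*2 t)) / (2 * 2) = 25/64 - 25*exp(-4*t)/64.
As t -> infinity, exp(-2*2 t) -> 0, so the stationary variance is sigma^2 / (2 theta) = 25/64.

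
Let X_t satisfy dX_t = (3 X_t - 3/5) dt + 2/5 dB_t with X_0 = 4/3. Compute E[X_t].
E[X_t] = 17*exp(3*t)/15 + 1/5

Taking expectations and using E[dB_t] = 0, the mean m(t) = E[X_t] satisfies the ODE m'(t) = a m(t) + b with m(0) = x_0. With a = 3, b = -3/5, x_0 = 4/3, the solution is
  m(t) = x_0 * exp(a t) + (b/a) * (exp(a t) - 1)
       = (4/3) * exp(3 t) + ((-3/5)/3) * (exp(3 t) - 1)
       = 17*exp(3*t)/15 + 1/5.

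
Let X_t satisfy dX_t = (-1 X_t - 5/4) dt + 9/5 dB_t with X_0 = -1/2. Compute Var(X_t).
Var(X_t) = 81/50 - 81*exp(-2*t)/50

The variance V(t) = Var(X_t) satisfies V'(t) = 2 a V(t) + c^2 with V(0) = 0 (drift coefficient is linear in X, diffusion is constant). With a = -1, c = 9/5, the solution is
  V(t) = (c^2 / (2 a)) * (exp(2 a t) - 1)
       = ((9/5)^2 / (2*(-1))) * (exp((-2) t) - 1)
       = 81/50 - 81*exp(-2*t)/50.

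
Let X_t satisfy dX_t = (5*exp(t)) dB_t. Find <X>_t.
<X>_t = 25*exp(2*t)/2 - 25/2

For an Itô process dX_t = a(t) dt + b(t) dB_t, the quadratic variation is <X>_t = int_0^t b(s)^2 ds (the drift term does not contribute). Here b(s) = 5*exp(s), so
  b(s)^2 = 25*exp(2*s).
Integrating from 0 to t:
  <X>_t = int_0^t (25*exp(2*s)) ds = 25*exp(2*t)/2 - 25/2.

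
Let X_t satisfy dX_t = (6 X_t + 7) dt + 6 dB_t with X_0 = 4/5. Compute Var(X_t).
Var(X_t) = 3*exp(12*t) - 3

The variance V(t) = Var(X_t) satisfies V'(t) = 2 a V(t) + c^2 with V(0) = 0 (drift coefficient is linear in X, diffusion is constant). With a = 6, c = 6, the solution is
  V(t) = (c^2 / (2 a)) * (exp(2 a t) - 1)
       = (6^2 / (2*6)) * (exp(12 t) - 1)
       = 3*exp(12*t) - 3.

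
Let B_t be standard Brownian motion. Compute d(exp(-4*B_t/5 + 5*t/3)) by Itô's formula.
d(exp(-4*B_t/5 + 5*t/3)) = (149*exp(-4*B_t/5 + 5*t/3)/75) dt + (-4*exp(-4*B_t/5 + 5*t/3)/5) dB_t

Itô's formula for f(t, x): d f(t, B_t) = (f_t + (1/2) f_xx) dt + f_x dB_t. Compute partials of f(t, x) = exp(5*t/3 - 4*x/5):
  f_t(t,x)  = 5*exp(5*t/3 - 4*x/5)/3
  f_x(t,x)  = -4*exp(5*t/3 - 4*x/5)/5
  f_xx(t,x) = 16*exp(5*t/3 - 4*x/5)/25
Assemble drift = f_t + (1/2) f_xx = 149*exp(5*t/3 - 4*x/5)/75 and diffusion = f_x = -4*exp(5*t/3 - 4*x/5)/5. Substituting x = B_t:
  d(exp(-4*B_t/5 + 5*t/3)) = (149*exp(-4*B_t/5 + 5*t/3)/75) dt + (-4*exp(-4*B_t/5 + 5*t/3)/5) dB_t.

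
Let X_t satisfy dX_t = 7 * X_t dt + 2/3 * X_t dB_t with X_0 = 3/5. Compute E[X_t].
E[X_t] = 3*exp(7*t)/5

For GBM dX = mu X dt + sigma X dB with X_0 = x_0, apply Itô to Y = log X: dY = (mu - sigma^2/2) dt + sigma dB, so Y_t = log(x_0) + (mu - sigma^2/2) t + sigma B_t and hence X_t = x_0 * exp((mu - sigma^2/2) t + sigma B_t).
With mu = 7, sigma = 2/3, x_0 = 3/5, this gives:
  X_t = 3/5 * exp((61/9) * t + (2/3) * B_t).
Since sigma*B_t ~ Normal(0, sigma^2 t), E[exp(sigma*B_t)] = exp(sigma^2 t / 2); so E[X_t] = x_0 * exp((mu - sigma^2/2) t) * exp(sigma^2 t / 2) = x_0 * exp(mu t) = 3*exp(7*t)/5.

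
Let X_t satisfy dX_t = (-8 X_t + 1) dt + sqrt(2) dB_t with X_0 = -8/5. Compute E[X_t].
E[X_t] = 1/8 - 69*exp(-8*t)/40

Taking expectations and using E[dB_t] = 0, the mean m(t) = E[X_t] satisfies the ODE m'(t) = a m(t) + b with m(0) = x_0. With a = -8, b = 1, x_0 = -8/5, the solution is
  m(t) = x_0 * exp(a t) + (b/a) * (exp(a t) - 1)
       = (-8/5) * exp((-8) t) + (1/(-8)) * (exp((-8) t) - 1)
       = 1/8 - 69*exp(-8*t)/40.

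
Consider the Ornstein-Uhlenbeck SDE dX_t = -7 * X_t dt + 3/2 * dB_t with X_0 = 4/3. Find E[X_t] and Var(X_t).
E[X_t] = 4*exp(-7*t)/3; Var(X_t) = 9/56 - 9*exp(-14*t)/56

The OU SDE dX = -theta X dt + sigma dB admits the integrating factor exp(theta t): d(exp(theta t) X_t) = sigma exp(theta t) dB_t. Integrating from 0 to t:
  X_t = x_0 * exp(-theta t) + sigma * int_0^t exp(-theta (t-s)) dB_s.
The Itô integral has mean 0 and (by the Itô isometry) variance sigma^2 * int_0^t exp(-2 theta (t - s)) ds = sigma^2 * (1 - exp(-2 theta t)) / (2 theta).
With theta = 7, sigma = 3/2, x_0 = 4/3:
  E[X_t] = 4/3 * exp(-7 t) = 4*exp(-7*t)/3
  Var(X_t) = (3/2)^2 * (1 - exp(-2*7 t)) / (2 * 7) = 9/56 - 9*exp(-14*t)/56.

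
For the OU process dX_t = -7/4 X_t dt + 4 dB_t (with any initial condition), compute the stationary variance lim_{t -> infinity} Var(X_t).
lim Var(X_t) = 32/7

The OU SDE dX = -theta X dt + sigma dB admits the integrating factor exp(theta t): d(exp(theta t) X_t) = sigma exp(theta t) dB_t. Integrating from 0 to t gives X_t = x_0 * exp(-theta t) + sigma * int_0^t exp(-theta (t-s)) dB_s for any initial x_0. The Itô integral has variance (by the Itô isometry) sigma^2 * int_0^t exp(-2 theta (t - s)) ds = sigma^2 * (1 - exp(-2 theta t)) / (2 theta), independent of x_0.
With theta = 7/4, sigma = 4:
  Var(X_t) = (4)^2 * (1 - exp(-2*7/4 t)) / (2 * 7/4) = 32/7 - 32*exp(-7*t/2)/7.
As t -> infinity, exp(-2*7/4 t) -> 0, so the stationary variance is sigma^2 / (2 theta) = 32/7.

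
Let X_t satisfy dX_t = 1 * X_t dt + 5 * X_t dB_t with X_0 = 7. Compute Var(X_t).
Var(X_t) = 49*(exp(25*t) - 1)*exp(2*t)

For GBM dX = mu X dt + sigma X dB with X_0 = x_0, apply Itô to Y = log X: dY = (mu - sigma^2/2) dt + sigma dB, so Y_t = log(x_0) + (mu - sigma^2/2) t + sigma B_t and hence X_t = x_0 * exp((mu - sigma^2/2) t + sigma B_t).
With mu = 1, sigma = 5, x_0 = 7, this gives:
  X_t = 7 * exp((-23/2) * t + (5) * B_t).
Since sigma*B_t ~ Normal(0, sigma^2 t), E[exp(sigma*B_t)] = exp(sigma^2 t / 2); so E[X_t] = x_0 * exp((mu - sigma^2/2) t) * exp(sigma^2 t / 2) = x_0 * exp(mu t) = 7*exp(t).
Var(X_t) = E[X_t^2] - (E[X_t])^2 = x_0^2 * exp(2 mu t) * (exp(sigma^2 t) - 1) = 49*(exp(25*t) - 1)*exp(2*t).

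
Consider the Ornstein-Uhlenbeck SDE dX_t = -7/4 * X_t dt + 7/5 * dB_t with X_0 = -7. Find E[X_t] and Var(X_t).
E[X_t] = -7*exp(-7*t/4); Var(X_t) = 14/25 - 14*exp(-7*t/2)/25

The OU SDE dX = -theta X dt + sigma dB admits the integrating factor exp(theta t): d(exp(theta t) X_t) = sigma exp(theta t) dB_t. Integrating from 0 to t:
  X_t = x_0 * exp(-theta t) + sigma * int_0^t exp(-theta (t-s)) dB_s.
The Itô integral has mean 0 and (by the Itô isometry) variance sigma^2 * int_0^t exp(-2 theta (t - s)) ds = sigma^2 * (1 - exp(-2 theta t)) / (2 theta).
With theta = 7/4, sigma = 7/5, x_0 = -7:
  E[X_t] = -7 * exp(-7/4 t) = -7*exp(-7*t/4)
  Var(X_t) = (7/5)^2 * (1 - exp(-2*7/4 t)) / (2 * 7/4) = 14/25 - 14*exp(-7*t/2)/25.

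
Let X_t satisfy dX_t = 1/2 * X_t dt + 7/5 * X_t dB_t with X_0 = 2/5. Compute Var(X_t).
Var(X_t) = 4*(exp(49*t/25) - 1)*exp(t)/25

For GBM dX = mu X dt + sigma X dB with X_0 = x_0, apply Itô to Y = log X: dY = (mu - sigma^2/2) dt + sigma dB, so Y_t = log(x_0) + (mu - sigma^2/2) t + sigma B_t and hence X_t = x_0 * exp((mu - sigma^2/2) t + sigma B_t).
With mu = 1/2, sigma = 7/5, x_0 = 2/5, this gives:
  X_t = 2/5 * exp((-12/25) * t + (7/5) * B_t).
Since sigma*B_t ~ Normal(0, sigma^2 t), E[exp(sigma*B_t)] = exp(sigma^2 t / 2); so E[X_t] = x_0 * exp((mu - sigma^2/2) t) * exp(sigma^2 t / 2) = x_0 * exp(mu t) = 2*exp(t/2)/5.
Var(X_t) = E[X_t^2] - (E[X_t])^2 = x_0^2 * exp(2 mu t) * (exp(sigma^2 t) - 1) = 4*(exp(49*t/25) - 1)*exp(t)/25.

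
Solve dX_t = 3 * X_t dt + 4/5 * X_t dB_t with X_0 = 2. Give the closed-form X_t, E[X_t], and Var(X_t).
X_t = 2 * exp((67/25) t + (4/5) B_t); E[X_t] = 2*exp(3*t); Var(X_t) = 4*(exp(16*t/25) - 1)*exp(6*t)

For GBM dX = mu X dt + sigma X dB with X_0 = x_0, apply Itô to Y = log X: dY = (mu - sigma^2/2) dt + sigma dB, so Y_t = log(x_0) + (mu - sigma^2/2) t + sigma B_t and hence X_t = x_0 * exp((mu - sigma^2/2) t + sigma B_t).
With mu = 3, sigma = 4/5, x_0 = 2, this gives:
  X_t = 2 * exp((67/25) * t + (4/5) * B_t).
Since sigma*B_t ~ Normal(0, sigma^2 t), E[exp(sigma*B_t)] = exp(sigma^2 t / 2); so E[X_t] = x_0 * exp((mu - sigma^2/2) t) * exp(sigma^2 t / 2) = x_0 * exp(mu t) = 2*exp(3*t).
Var(X_t) = E[X_t^2] - (E[X_t])^2 = x_0^2 * exp(2 mu t) * (exp(sigma^2 t) - 1) = 4*(exp(16*t/25) - 1)*exp(6*t).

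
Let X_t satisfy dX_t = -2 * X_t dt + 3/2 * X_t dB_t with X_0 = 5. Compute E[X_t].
E[X_t] = 5*exp(-2*t)

For GBM dX = mu X dt + sigma X dB with X_0 = x_0, apply Itô to Y = log X: dY = (mu - sigma^2/2) dt + sigma dB, so Y_t = log(x_0) + (mu - sigma^2/2) t + sigma B_t and hence X_t = x_0 * exp((mu - sigma^2/2) t + sigma B_t).
With mu = -2, sigma = 3/2, x_0 = 5, this gives:
  X_t = 5 * exp((-25/8) * t + (3/2) * B_t).
Since sigma*B_t ~ Normal(0, sigma^2 t), E[exp(sigma*B_t)] = exp(sigma^2 t / 2); so E[X_t] = x_0 * exp((mu - sigma^2/2) t) * exp(sigma^2 t / 2) = x_0 * exp(mu t) = 5*exp(-2*t).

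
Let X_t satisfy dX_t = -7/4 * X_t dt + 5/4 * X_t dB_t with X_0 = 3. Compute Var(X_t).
Var(X_t) = (9*exp(25*t/16) - 9)*exp(-7*t/2)

For GBM dX = mu X dt + sigma X dB with X_0 = x_0, apply Itô to Y = log X: dY = (mu - sigma^2/2) dt + sigma dB, so Y_t = log(x_0) + (mu - sigma^2/2) t + sigma B_t and hence X_t = x_0 * exp((mu - sigma^2/2) t + sigma B_t).
With mu = -7/4, sigma = 5/4, x_0 = 3, this gives:
  X_t = 3 * exp((-81/32) * t + (5/4) * B_t).
Since sigma*B_t ~ Normal(0, sigma^2 t), E[exp(sigma*B_t)] = exp(sigma^2 t / 2); so E[X_t] = x_0 * exp((mu - sigma^2/2) t) * exp(sigma^2 t / 2) = x_0 * exp(mu t) = 3*exp(-7*t/4).
Var(X_t) = E[X_t^2] - (E[X_t])^2 = x_0^2 * exp(2 mu t) * (exp(sigma^2 t) - 1) = (9*exp(25*t/16) - 9)*exp(-7*t/2).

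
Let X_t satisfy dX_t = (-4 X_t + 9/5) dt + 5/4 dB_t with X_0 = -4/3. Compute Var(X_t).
Var(X_t) = 25/128 - 25*exp(-8*t)/128

The variance V(t) = Var(X_t) satisfies V'(t) = 2 a V(t) + c^2 with V(0) = 0 (drift coefficient is linear in X, diffusion is constant). With a = -4, c = 5/4, the solution is
  V(t) = (c^2 / (2 a)) * (exp(2 a t) - 1)
       = ((5/4)^2 / (2*(-4))) * (exp((-8) t) - 1)
       = 25/128 - 25*exp(-8*t)/128.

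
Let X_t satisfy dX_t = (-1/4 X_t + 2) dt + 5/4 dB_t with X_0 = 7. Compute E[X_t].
E[X_t] = 8 - exp(-t/4)

Taking expectations and using E[dB_t] = 0, the mean m(t) = E[X_t] satisfies the ODE m'(t) = a m(t) + b with m(0) = x_0. With a = -1/4, b = 2, x_0 = 7, the solution is
  m(t) = x_0 * exp(a t) + (b/a) * (exp(a t) - 1)
       = 7 * exp((-1/4) t) + (2/(-1/4)) * (exp((-1/4) t) - 1)
       = 8 - exp(-t/4).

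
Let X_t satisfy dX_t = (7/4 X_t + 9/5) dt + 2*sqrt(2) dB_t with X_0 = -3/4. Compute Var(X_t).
Var(X_t) = 16*exp(7*t/2)/7 - 16/7

The variance V(t) = Var(X_t) satisfies V'(t) = 2 a V(t) + c^2 with V(0) = 0 (drift coefficient is linear in X, diffusion is constant). With a = 7/4, c = 2*sqrt(2), the solution is
  V(t) = (c^2 / (2 a)) * (exp(2 a t) - 1)
       = ((2*sqrt(2))^2 / (2*(7/4))) * (exp((7/2) t) - 1)
       = 16*exp(7*t/2)/7 - 16/7.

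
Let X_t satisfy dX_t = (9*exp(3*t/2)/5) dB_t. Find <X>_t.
<X>_t = 27*exp(3*t)/25 - 27/25

For an Itô process dX_t = a(t) dt + b(t) dB_t, the quadratic variation is <X>_t = int_0^t b(s)^2 ds (the drift term does not contribute). Here b(s) = 9*exp(3*s/2)/5, so
  b(s)^2 = 81*exp(3*s)/25.
Integrating from 0 to t:
  <X>_t = int_0^t (81*exp(3*s)/25) ds = 27*exp(3*t)/25 - 27/25.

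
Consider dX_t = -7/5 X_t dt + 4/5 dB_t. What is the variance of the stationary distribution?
lim Var(X_t) = 8/35

The OU SDE dX = -theta X dt + sigma dB admits the integrating factor exp(theta t): d(exp(theta t) X_t) = sigma exp(theta t) dB_t. Integrating from 0 to t gives X_t = x_0 * exp(-theta t) + sigma * int_0^t exp(-theta (t-s)) dB_s for any initial x_0. The Itô integral has variance (by the Itô isometry) sigma^2 * int_0^t exp(-2 theta (t - s)) ds = sigma^2 * (1 - exp(-2 theta t)) / (2 theta), independent of x_0.
With theta = 7/5, sigma = 4/5:
  Var(X_t) = (4/5)^2 * (1 - exp(-2*7/5 t)) / (2 * 7/5) = 8/35 - 8*exp(-14*t/5)/35.
As t -> infinity, exp(-2*7/5 t) -> 0, so the stationary variance is sigma^2 / (2 theta) = 8/35.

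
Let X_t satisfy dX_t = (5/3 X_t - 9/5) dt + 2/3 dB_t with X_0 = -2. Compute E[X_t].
E[X_t] = 27/25 - 77*exp(5*t/3)/25

Taking expectations and using E[dB_t] = 0, the mean m(t) = E[X_t] satisfies the ODE m'(t) = a m(t) + b with m(0) = x_0. With a = 5/3, b = -9/5, x_0 = -2, the solution is
  m(t) = x_0 * exp(a t) + (b/a) * (exp(a t) - 1)
       = (-2) * exp((5/3) t) + ((-9/5)/(5/3)) * (exp((5/3) t) - 1)
       = 27/25 - 77*exp(5*t/3)/25.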